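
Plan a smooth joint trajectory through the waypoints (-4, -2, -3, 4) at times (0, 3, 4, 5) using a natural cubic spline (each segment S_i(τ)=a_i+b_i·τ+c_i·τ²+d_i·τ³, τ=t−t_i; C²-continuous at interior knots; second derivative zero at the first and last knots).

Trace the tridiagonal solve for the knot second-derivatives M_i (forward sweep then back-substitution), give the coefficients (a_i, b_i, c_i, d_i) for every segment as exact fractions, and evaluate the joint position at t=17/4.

Δ: Δ0=2/3, Δ1=-1, Δ2=7
row 1: diag=8, rhs=-10; c'=1/8, d'=-5/4
row 2: denom=4−1·1/8=31/8; d'=(48−1·-5/4)/(31/8)=394/31
back: M2=394/31
back: M1=-5/4−1/8·394/31=-88/31
M: M0=0, M1=-88/31, M2=394/31, M3=0
seg 0: a=-4, c=M0/2=0, d=(M1−M0)/(6·3)=-44/279, b=Δ0−h0·(2M0+M1)/6=194/93
seg 1: a=-2, c=M1/2=-44/31, d=(M2−M1)/(6·1)=241/93, b=Δ1−h1·(2M1+M2)/6=-202/93
seg 2: a=-3, c=M2/2=197/31, d=(M3−M2)/(6·1)=-197/93, b=Δ2−h2·(2M2+M3)/6=257/93
t_q=17/4 → seg 2, τ=1/4; S=-3+257/93·τ+197/31·τ²+-197/93·τ³=-3859/1984

  seg 0: a=-4 b=194/93 c=0 d=-44/279
  seg 1: a=-2 b=-202/93 c=-44/31 d=241/93
  seg 2: a=-3 b=257/93 c=197/31 d=-197/93
S(17/4) = -3859/1984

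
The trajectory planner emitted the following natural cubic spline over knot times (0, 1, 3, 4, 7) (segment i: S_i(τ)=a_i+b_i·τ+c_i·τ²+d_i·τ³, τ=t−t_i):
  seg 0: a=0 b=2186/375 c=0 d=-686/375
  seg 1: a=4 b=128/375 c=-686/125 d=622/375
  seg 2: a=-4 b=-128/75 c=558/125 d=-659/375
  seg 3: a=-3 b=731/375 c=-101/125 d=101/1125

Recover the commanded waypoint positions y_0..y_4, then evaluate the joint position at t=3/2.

y_0=0 y_1=4 y_2=-4 y_3=-3 y_4=-2
S(3/2) = 1503/500

y_0 = S_0(0) = a_0 = 0
y_1 = S_1(0) = a_1 = 4
y_2 = S_2(0) = a_2 = -4
y_3 = S_3(0) = a_3 = -3
y_4 = S_3(3) = -2
t_q=3/2 is in segment 1 (τ=1/2); S_1(τ)=1503/500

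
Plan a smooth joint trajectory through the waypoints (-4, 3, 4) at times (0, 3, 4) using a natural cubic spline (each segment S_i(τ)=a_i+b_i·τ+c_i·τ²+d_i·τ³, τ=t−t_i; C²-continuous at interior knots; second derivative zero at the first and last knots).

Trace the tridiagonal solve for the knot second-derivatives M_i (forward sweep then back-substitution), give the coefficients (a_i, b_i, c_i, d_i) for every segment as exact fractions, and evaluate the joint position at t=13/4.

  seg 0: a=-4 b=17/6 c=0 d=-1/18
  seg 1: a=3 b=4/3 c=-1/2 d=1/6
S(13/4) = 423/128

Δ: Δ0=7/3, Δ1=1
row 1: diag=8, rhs=-8; c'=1/8, d'=-1
back: M1=-1
M: M0=0, M1=-1, M2=0
seg 0: a=-4, c=M0/2=0, d=(M1−M0)/(6·3)=-1/18, b=Δ0−h0·(2M0+M1)/6=17/6
seg 1: a=3, c=M1/2=-1/2, d=(M2−M1)/(6·1)=1/6, b=Δ1−h1·(2M1+M2)/6=4/3
t_q=13/4 → seg 1, τ=1/4; S=3+4/3·τ+-1/2·τ²+1/6·τ³=423/128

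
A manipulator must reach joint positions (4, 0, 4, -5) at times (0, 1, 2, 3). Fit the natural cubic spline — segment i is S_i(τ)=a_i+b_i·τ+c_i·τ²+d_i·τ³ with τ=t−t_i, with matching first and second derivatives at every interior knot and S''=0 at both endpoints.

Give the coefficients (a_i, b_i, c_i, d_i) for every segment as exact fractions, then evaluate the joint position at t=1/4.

  seg 0: a=4 b=-7 c=0 d=3
  seg 1: a=0 b=2 c=9 d=-7
  seg 2: a=4 b=-1 c=-12 d=4
S(1/4) = 147/64

Δ: Δ0=-4, Δ1=4, Δ2=-9
row 1: diag=4, rhs=48; c'=1/4, d'=12
row 2: denom=4−1·1/4=15/4; d'=(-78−1·12)/(15/4)=-24
back: M2=-24
back: M1=12−1/4·-24=18
M: M0=0, M1=18, M2=-24, M3=0
seg 0: a=4, c=M0/2=0, d=(M1−M0)/(6·1)=3, b=Δ0−h0·(2M0+M1)/6=-7
seg 1: a=0, c=M1/2=9, d=(M2−M1)/(6·1)=-7, b=Δ1−h1·(2M1+M2)/6=2
seg 2: a=4, c=M2/2=-12, d=(M3−M2)/(6·1)=4, b=Δ2−h2·(2M2+M3)/6=-1
t_q=1/4 → seg 0, τ=1/4; S=4+-7·τ+0·τ²+3·τ³=147/64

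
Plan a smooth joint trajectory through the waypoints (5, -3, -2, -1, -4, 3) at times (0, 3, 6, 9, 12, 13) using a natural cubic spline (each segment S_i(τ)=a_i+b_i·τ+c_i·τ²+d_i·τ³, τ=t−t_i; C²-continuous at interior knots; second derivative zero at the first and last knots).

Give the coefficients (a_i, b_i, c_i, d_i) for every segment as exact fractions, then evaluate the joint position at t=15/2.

  seg 0: a=5 b=-44/13 c=0 d=28/351
  seg 1: a=-3 b=-16/13 c=28/39 d=-23/351
  seg 2: a=-2 b=17/13 c=5/39 d=-53/351
  seg 3: a=-1 b=-2 c=-16/13 d=61/117
  seg 4: a=-4 b=61/13 c=45/13 d=-15/13
S(15/2) = -27/104

Δ: Δ0=-8/3, Δ1=1/3, Δ2=1/3, Δ3=-1, Δ4=7
row 1: diag=12, rhs=18; c'=1/4, d'=3/2
row 2: denom=12−3·1/4=45/4; d'=(0−3·3/2)/(45/4)=-2/5
row 3: denom=12−3·4/15=56/5; d'=(-8−3·-2/5)/(56/5)=-17/28
row 4: denom=8−3·15/56=403/56; d'=(48−3·-17/28)/(403/56)=90/13
back: M4=90/13
back: M3=-17/28−15/56·90/13=-32/13
back: M2=-2/5−4/15·-32/13=10/39
back: M1=3/2−1/4·10/39=56/39
M: M0=0, M1=56/39, M2=10/39, M3=-32/13, M4=90/13, M5=0
seg 0: a=5, c=M0/2=0, d=(M1−M0)/(6·3)=28/351, b=Δ0−h0·(2M0+M1)/6=-44/13
seg 1: a=-3, c=M1/2=28/39, d=(M2−M1)/(6·3)=-23/351, b=Δ1−h1·(2M1+M2)/6=-16/13
seg 2: a=-2, c=M2/2=5/39, d=(M3−M2)/(6·3)=-53/351, b=Δ2−h2·(2M2+M3)/6=17/13
seg 3: a=-1, c=M3/2=-16/13, d=(M4−M3)/(6·3)=61/117, b=Δ3−h3·(2M3+M4)/6=-2
seg 4: a=-4, c=M4/2=45/13, d=(M5−M4)/(6·1)=-15/13, b=Δ4−h4·(2M4+M5)/6=61/13
t_q=15/2 → seg 2, τ=3/2; S=-2+17/13·τ+5/39·τ²+-53/351·τ³=-27/104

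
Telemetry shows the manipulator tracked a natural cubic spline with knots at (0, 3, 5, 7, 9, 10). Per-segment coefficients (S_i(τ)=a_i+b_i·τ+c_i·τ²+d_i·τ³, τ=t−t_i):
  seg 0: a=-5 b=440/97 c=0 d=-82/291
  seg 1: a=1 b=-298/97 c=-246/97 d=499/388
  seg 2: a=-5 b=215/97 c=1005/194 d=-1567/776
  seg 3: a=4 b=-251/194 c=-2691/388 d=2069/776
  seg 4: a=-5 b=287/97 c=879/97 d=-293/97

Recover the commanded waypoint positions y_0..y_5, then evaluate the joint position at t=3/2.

y_0=-5 y_1=1 y_2=-5 y_3=4 y_4=-5 y_5=4
S(3/2) = 331/388

y_0 = S_0(0) = a_0 = -5
y_1 = S_1(0) = a_1 = 1
y_2 = S_2(0) = a_2 = -5
y_3 = S_3(0) = a_3 = 4
y_4 = S_4(0) = a_4 = -5
y_5 = S_4(1) = 4
t_q=3/2 is in segment 0 (τ=3/2); S_0(τ)=331/388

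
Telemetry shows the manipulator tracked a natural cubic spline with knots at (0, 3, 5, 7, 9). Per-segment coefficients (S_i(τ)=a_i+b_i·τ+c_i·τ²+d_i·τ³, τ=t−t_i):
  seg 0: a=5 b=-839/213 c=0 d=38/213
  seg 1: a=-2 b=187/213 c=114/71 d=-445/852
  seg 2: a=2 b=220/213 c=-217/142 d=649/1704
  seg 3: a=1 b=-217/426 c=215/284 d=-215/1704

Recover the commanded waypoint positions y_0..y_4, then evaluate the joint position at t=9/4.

y_0=5 y_1=-2 y_2=2 y_3=1 y_4=2
S(9/4) = -4159/2272

y_0 = S_0(0) = a_0 = 5
y_1 = S_1(0) = a_1 = -2
y_2 = S_2(0) = a_2 = 2
y_3 = S_3(0) = a_3 = 1
y_4 = S_3(2) = 2
t_q=9/4 is in segment 0 (τ=9/4); S_0(τ)=-4159/2272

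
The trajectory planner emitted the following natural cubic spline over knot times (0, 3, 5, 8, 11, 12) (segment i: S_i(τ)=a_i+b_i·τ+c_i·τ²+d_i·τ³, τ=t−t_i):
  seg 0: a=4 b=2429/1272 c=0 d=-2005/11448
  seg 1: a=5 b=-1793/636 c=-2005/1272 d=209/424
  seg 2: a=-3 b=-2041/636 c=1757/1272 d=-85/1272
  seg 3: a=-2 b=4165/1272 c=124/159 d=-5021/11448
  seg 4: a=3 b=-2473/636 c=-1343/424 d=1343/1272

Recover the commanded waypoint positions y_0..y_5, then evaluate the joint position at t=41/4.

y_0 = S_0(0) = a_0 = 4
y_1 = S_1(0) = a_1 = 5
y_2 = S_2(0) = a_2 = -3
y_3 = S_3(0) = a_3 = -2
y_4 = S_4(0) = a_4 = 3
y_5 = S_4(1) = -3
t_q=41/4 is in segment 3 (τ=9/4); S_3(τ)=117217/27136

y_0=4 y_1=5 y_2=-3 y_3=-2 y_4=3 y_5=-3
S(41/4) = 117217/27136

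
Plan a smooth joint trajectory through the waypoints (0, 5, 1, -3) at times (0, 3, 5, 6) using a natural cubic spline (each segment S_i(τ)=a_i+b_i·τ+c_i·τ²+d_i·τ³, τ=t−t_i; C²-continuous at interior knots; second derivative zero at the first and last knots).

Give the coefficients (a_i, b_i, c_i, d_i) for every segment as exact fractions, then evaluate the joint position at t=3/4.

Δ: Δ0=5/3, Δ1=-2, Δ2=-4
row 1: diag=10, rhs=-22; c'=1/5, d'=-11/5
row 2: denom=6−2·1/5=28/5; d'=(-12−2·-11/5)/(28/5)=-19/14
back: M2=-19/14
back: M1=-11/5−1/5·-19/14=-27/14
M: M0=0, M1=-27/14, M2=-19/14, M3=0
seg 0: a=0, c=M0/2=0, d=(M1−M0)/(6·3)=-3/28, b=Δ0−h0·(2M0+M1)/6=221/84
seg 1: a=5, c=M1/2=-27/28, d=(M2−M1)/(6·2)=1/21, b=Δ1−h1·(2M1+M2)/6=-11/42
seg 2: a=1, c=M2/2=-19/28, d=(M3−M2)/(6·1)=19/84, b=Δ2−h2·(2M2+M3)/6=-149/42
t_q=3/4 → seg 0, τ=3/4; S=0+221/84·τ+0·τ²+-3/28·τ³=3455/1792

  seg 0: a=0 b=221/84 c=0 d=-3/28
  seg 1: a=5 b=-11/42 c=-27/28 d=1/21
  seg 2: a=1 b=-149/42 c=-19/28 d=19/84
S(3/4) = 3455/1792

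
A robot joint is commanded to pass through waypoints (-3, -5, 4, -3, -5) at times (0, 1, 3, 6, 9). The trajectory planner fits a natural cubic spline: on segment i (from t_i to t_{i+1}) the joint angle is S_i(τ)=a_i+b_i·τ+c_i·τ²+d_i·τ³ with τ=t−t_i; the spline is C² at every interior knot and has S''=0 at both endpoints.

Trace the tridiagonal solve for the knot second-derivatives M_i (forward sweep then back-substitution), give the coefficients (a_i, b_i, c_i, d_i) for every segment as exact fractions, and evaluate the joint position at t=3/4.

  seg 0: a=-3 b=-1421/412 c=0 d=597/412
  seg 1: a=-5 b=185/206 c=1791/412 d=-1049/824
  seg 2: a=4 b=310/103 c=-339/103 d=1400/2781
  seg 3: a=-3 b=-324/103 c=383/309 d=-383/2781
S(3/4) = -131193/26368

Δ: Δ0=-2, Δ1=9/2, Δ2=-7/3, Δ3=-2/3
row 1: diag=6, rhs=39; c'=1/3, d'=13/2
row 2: denom=10−2·1/3=28/3; d'=(-41−2·13/2)/(28/3)=-81/14
row 3: denom=12−3·9/28=309/28; d'=(10−3·-81/14)/(309/28)=766/309
back: M3=766/309
back: M2=-81/14−9/28·766/309=-678/103
back: M1=13/2−1/3·-678/103=1791/206
M: M0=0, M1=1791/206, M2=-678/103, M3=766/309, M4=0
seg 0: a=-3, c=M0/2=0, d=(M1−M0)/(6·1)=597/412, b=Δ0−h0·(2M0+M1)/6=-1421/412
seg 1: a=-5, c=M1/2=1791/412, d=(M2−M1)/(6·2)=-1049/824, b=Δ1−h1·(2M1+M2)/6=185/206
seg 2: a=4, c=M2/2=-339/103, d=(M3−M2)/(6·3)=1400/2781, b=Δ2−h2·(2M2+M3)/6=310/103
seg 3: a=-3, c=M3/2=383/309, d=(M4−M3)/(6·3)=-383/2781, b=Δ3−h3·(2M3+M4)/6=-324/103
t_q=3/4 → seg 0, τ=3/4; S=-3+-1421/412·τ+0·τ²+597/412·τ³=-131193/26368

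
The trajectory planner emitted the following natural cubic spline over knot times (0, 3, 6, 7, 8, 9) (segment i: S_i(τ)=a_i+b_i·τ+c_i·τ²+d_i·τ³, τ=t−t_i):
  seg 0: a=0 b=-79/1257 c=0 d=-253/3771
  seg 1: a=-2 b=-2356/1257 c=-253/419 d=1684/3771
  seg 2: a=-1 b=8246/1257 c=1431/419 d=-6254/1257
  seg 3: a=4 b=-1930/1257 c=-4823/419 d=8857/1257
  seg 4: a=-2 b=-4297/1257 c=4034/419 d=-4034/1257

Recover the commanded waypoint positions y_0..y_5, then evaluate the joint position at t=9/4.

y_0=0 y_1=-2 y_2=-1 y_3=4 y_4=-2 y_5=1
S(9/4) = -24285/26816

y_0 = S_0(0) = a_0 = 0
y_1 = S_1(0) = a_1 = -2
y_2 = S_2(0) = a_2 = -1
y_3 = S_3(0) = a_3 = 4
y_4 = S_4(0) = a_4 = -2
y_5 = S_4(1) = 1
t_q=9/4 is in segment 0 (τ=9/4); S_0(τ)=-24285/26816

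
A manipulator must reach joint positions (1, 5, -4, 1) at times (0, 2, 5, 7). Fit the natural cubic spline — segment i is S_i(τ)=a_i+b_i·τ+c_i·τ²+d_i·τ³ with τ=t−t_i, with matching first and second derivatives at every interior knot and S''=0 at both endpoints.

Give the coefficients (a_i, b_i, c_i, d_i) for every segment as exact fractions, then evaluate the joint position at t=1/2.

  seg 0: a=1 b=45/13 c=0 d=-19/52
  seg 1: a=5 b=-12/13 c=-57/26 d=1/2
  seg 2: a=-4 b=-15/26 c=30/13 d=-5/13
S(1/2) = 1117/416

Δ: Δ0=2, Δ1=-3, Δ2=5/2
row 1: diag=10, rhs=-30; c'=3/10, d'=-3
row 2: denom=10−3·3/10=91/10; d'=(33−3·-3)/(91/10)=60/13
back: M2=60/13
back: M1=-3−3/10·60/13=-57/13
M: M0=0, M1=-57/13, M2=60/13, M3=0
seg 0: a=1, c=M0/2=0, d=(M1−M0)/(6·2)=-19/52, b=Δ0−h0·(2M0+M1)/6=45/13
seg 1: a=5, c=M1/2=-57/26, d=(M2−M1)/(6·3)=1/2, b=Δ1−h1·(2M1+M2)/6=-12/13
seg 2: a=-4, c=M2/2=30/13, d=(M3−M2)/(6·2)=-5/13, b=Δ2−h2·(2M2+M3)/6=-15/26
t_q=1/2 → seg 0, τ=1/2; S=1+45/13·τ+0·τ²+-19/52·τ³=1117/416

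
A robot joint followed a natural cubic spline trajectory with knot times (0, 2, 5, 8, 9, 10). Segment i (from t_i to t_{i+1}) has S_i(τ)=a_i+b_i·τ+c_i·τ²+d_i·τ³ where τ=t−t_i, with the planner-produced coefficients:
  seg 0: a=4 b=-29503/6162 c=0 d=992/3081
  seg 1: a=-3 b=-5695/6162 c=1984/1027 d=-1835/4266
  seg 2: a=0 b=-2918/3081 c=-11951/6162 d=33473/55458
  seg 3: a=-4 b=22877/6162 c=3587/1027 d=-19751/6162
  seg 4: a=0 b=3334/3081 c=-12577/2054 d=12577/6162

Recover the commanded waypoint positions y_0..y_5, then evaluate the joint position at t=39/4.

y_0=4 y_1=-3 y_2=0 y_3=-4 y_4=0 y_5=-3
S(39/4) = -232891/131456

y_0 = S_0(0) = a_0 = 4
y_1 = S_1(0) = a_1 = -3
y_2 = S_2(0) = a_2 = 0
y_3 = S_3(0) = a_3 = -4
y_4 = S_4(0) = a_4 = 0
y_5 = S_4(1) = -3
t_q=39/4 is in segment 4 (τ=3/4); S_4(τ)=-232891/131456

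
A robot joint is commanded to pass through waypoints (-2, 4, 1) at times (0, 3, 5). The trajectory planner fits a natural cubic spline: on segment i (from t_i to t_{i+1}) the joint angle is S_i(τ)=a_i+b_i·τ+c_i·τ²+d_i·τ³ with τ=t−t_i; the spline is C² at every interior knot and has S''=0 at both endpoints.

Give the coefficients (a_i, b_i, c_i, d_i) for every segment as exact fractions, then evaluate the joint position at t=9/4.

  seg 0: a=-2 b=61/20 c=0 d=-7/60
  seg 1: a=4 b=-1/10 c=-21/20 d=7/40
S(9/4) = 4523/1280

Δ: Δ0=2, Δ1=-3/2
row 1: diag=10, rhs=-21; c'=1/5, d'=-21/10
back: M1=-21/10
M: M0=0, M1=-21/10, M2=0
seg 0: a=-2, c=M0/2=0, d=(M1−M0)/(6·3)=-7/60, b=Δ0−h0·(2M0+M1)/6=61/20
seg 1: a=4, c=M1/2=-21/20, d=(M2−M1)/(6·2)=7/40, b=Δ1−h1·(2M1+M2)/6=-1/10
t_q=9/4 → seg 0, τ=9/4; S=-2+61/20·τ+0·τ²+-7/60·τ³=4523/1280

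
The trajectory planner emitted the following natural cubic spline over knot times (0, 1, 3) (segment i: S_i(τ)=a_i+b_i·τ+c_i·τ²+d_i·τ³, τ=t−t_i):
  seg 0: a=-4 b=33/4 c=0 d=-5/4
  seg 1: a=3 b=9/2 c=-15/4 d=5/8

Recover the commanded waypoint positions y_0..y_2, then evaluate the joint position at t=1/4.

y_0 = S_0(0) = a_0 = -4
y_1 = S_1(0) = a_1 = 3
y_2 = S_1(2) = 2
t_q=1/4 is in segment 0 (τ=1/4); S_0(τ)=-501/256

y_0=-4 y_1=3 y_2=2
S(1/4) = -501/256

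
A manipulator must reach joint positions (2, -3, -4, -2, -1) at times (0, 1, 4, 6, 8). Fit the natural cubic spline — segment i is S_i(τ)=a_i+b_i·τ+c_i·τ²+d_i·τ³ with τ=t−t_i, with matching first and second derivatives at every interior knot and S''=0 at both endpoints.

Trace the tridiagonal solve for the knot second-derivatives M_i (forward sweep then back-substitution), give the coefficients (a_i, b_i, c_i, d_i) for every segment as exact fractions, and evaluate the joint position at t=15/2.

  seg 0: a=2 b=-8999/1608 c=0 d=959/1608
  seg 1: a=-3 b=-3061/804 c=959/536 d=-1015/4824
  seg 2: a=-4 b=2005/1608 c=-7/67 d=-61/6432
  seg 3: a=-2 b=575/804 c=-173/1072 d=173/6432
S(15/2) = -20575/17152

Δ: Δ0=-5, Δ1=-1/3, Δ2=1, Δ3=1/2
row 1: diag=8, rhs=28; c'=3/8, d'=7/2
row 2: denom=10−3·3/8=71/8; d'=(8−3·7/2)/(71/8)=-20/71
row 3: denom=8−2·16/71=536/71; d'=(-3−2·-20/71)/(536/71)=-173/536
back: M3=-173/536
back: M2=-20/71−16/71·-173/536=-14/67
back: M1=7/2−3/8·-14/67=959/268
M: M0=0, M1=959/268, M2=-14/67, M3=-173/536, M4=0
seg 0: a=2, c=M0/2=0, d=(M1−M0)/(6·1)=959/1608, b=Δ0−h0·(2M0+M1)/6=-8999/1608
seg 1: a=-3, c=M1/2=959/536, d=(M2−M1)/(6·3)=-1015/4824, b=Δ1−h1·(2M1+M2)/6=-3061/804
seg 2: a=-4, c=M2/2=-7/67, d=(M3−M2)/(6·2)=-61/6432, b=Δ2−h2·(2M2+M3)/6=2005/1608
seg 3: a=-2, c=M3/2=-173/1072, d=(M4−M3)/(6·2)=173/6432, b=Δ3−h3·(2M3+M4)/6=575/804
t_q=15/2 → seg 3, τ=3/2; S=-2+575/804·τ+-173/1072·τ²+173/6432·τ³=-20575/17152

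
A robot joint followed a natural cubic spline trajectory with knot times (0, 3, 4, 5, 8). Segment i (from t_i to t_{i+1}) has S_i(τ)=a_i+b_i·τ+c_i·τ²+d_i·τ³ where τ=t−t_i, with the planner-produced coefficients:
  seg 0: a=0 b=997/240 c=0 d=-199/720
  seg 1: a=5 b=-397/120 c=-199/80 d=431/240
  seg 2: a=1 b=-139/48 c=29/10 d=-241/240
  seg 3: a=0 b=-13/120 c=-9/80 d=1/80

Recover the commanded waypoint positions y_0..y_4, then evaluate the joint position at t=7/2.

y_0=0 y_1=5 y_2=1 y_3=0 y_4=-1
S(7/2) = 1887/640

y_0 = S_0(0) = a_0 = 0
y_1 = S_1(0) = a_1 = 5
y_2 = S_2(0) = a_2 = 1
y_3 = S_3(0) = a_3 = 0
y_4 = S_3(3) = -1
t_q=7/2 is in segment 1 (τ=1/2); S_1(τ)=1887/640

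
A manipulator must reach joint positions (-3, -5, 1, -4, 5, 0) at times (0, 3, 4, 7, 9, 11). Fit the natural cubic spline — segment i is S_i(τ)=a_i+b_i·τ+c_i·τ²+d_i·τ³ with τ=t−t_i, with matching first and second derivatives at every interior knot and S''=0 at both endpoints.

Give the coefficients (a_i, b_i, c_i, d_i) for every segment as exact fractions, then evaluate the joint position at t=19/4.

  seg 0: a=-3 b=-2641/702 c=0 d=2173/6318
  seg 1: a=-5 b=1939/351 c=2173/702 d=-613/234
  seg 2: a=1 b=2707/702 c=-1672/351 d=6155/6318
  seg 3: a=-4 b=554/351 c=937/234 d=-3571/2808
  seg 4: a=5 b=1639/702 c=-1697/468 d=1697/2808
S(19/4) = 8105/4992

Δ: Δ0=-2/3, Δ1=6, Δ2=-5/3, Δ3=9/2, Δ4=-5/2
row 1: diag=8, rhs=40; c'=1/8, d'=5
row 2: denom=8−1·1/8=63/8; d'=(-46−1·5)/(63/8)=-136/21
row 3: denom=10−3·8/21=62/7; d'=(37−3·-136/21)/(62/7)=395/62
row 4: denom=8−2·7/31=234/31; d'=(-42−2·395/62)/(234/31)=-1697/234
back: M4=-1697/234
back: M3=395/62−7/31·-1697/234=937/117
back: M2=-136/21−8/21·937/117=-3344/351
back: M1=5−1/8·-3344/351=2173/351
M: M0=0, M1=2173/351, M2=-3344/351, M3=937/117, M4=-1697/234, M5=0
seg 0: a=-3, c=M0/2=0, d=(M1−M0)/(6·3)=2173/6318, b=Δ0−h0·(2M0+M1)/6=-2641/702
seg 1: a=-5, c=M1/2=2173/702, d=(M2−M1)/(6·1)=-613/234, b=Δ1−h1·(2M1+M2)/6=1939/351
seg 2: a=1, c=M2/2=-1672/351, d=(M3−M2)/(6·3)=6155/6318, b=Δ2−h2·(2M2+M3)/6=2707/702
seg 3: a=-4, c=M3/2=937/234, d=(M4−M3)/(6·2)=-3571/2808, b=Δ3−h3·(2M3+M4)/6=554/351
seg 4: a=5, c=M4/2=-1697/468, d=(M5−M4)/(6·2)=1697/2808, b=Δ4−h4·(2M4+M5)/6=1639/702
t_q=19/4 → seg 2, τ=3/4; S=1+2707/702·τ+-1672/351·τ²+6155/6318·τ³=8105/4992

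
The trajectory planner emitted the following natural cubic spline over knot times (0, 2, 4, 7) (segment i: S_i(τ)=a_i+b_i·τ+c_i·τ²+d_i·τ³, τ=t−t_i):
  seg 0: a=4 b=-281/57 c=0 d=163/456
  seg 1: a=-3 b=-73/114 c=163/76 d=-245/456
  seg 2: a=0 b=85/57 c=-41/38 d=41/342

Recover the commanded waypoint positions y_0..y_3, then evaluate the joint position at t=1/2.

y_0 = S_0(0) = a_0 = 4
y_1 = S_1(0) = a_1 = -3
y_2 = S_2(0) = a_2 = 0
y_3 = S_2(3) = -2
t_q=1/2 is in segment 0 (τ=1/2); S_0(τ)=1921/1216

y_0=4 y_1=-3 y_2=0 y_3=-2
S(1/2) = 1921/1216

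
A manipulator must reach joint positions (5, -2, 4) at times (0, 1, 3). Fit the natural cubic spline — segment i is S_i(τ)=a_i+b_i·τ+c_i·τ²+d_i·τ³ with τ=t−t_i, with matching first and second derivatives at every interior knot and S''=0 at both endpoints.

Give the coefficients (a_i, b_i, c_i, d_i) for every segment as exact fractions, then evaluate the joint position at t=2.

  seg 0: a=5 b=-26/3 c=0 d=5/3
  seg 1: a=-2 b=-11/3 c=5 d=-5/6
S(2) = -3/2

Δ: Δ0=-7, Δ1=3
row 1: diag=6, rhs=60; c'=1/3, d'=10
back: M1=10
M: M0=0, M1=10, M2=0
seg 0: a=5, c=M0/2=0, d=(M1−M0)/(6·1)=5/3, b=Δ0−h0·(2M0+M1)/6=-26/3
seg 1: a=-2, c=M1/2=5, d=(M2−M1)/(6·2)=-5/6, b=Δ1−h1·(2M1+M2)/6=-11/3
t_q=2 → seg 1, τ=1; S=-2+-11/3·τ+5·τ²+-5/6·τ³=-3/2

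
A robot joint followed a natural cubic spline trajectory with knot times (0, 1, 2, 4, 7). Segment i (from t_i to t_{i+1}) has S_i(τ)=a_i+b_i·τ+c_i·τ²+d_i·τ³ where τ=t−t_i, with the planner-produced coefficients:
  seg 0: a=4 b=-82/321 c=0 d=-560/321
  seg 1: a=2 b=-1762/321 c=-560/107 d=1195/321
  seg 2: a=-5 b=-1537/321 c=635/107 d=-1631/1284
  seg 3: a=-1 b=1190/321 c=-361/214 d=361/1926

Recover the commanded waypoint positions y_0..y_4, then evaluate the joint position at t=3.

y_0=4 y_1=2 y_2=-5 y_3=-1 y_4=0
S(3) = -2193/428

y_0 = S_0(0) = a_0 = 4
y_1 = S_1(0) = a_1 = 2
y_2 = S_2(0) = a_2 = -5
y_3 = S_3(0) = a_3 = -1
y_4 = S_3(3) = 0
t_q=3 is in segment 2 (τ=1); S_2(τ)=-2193/428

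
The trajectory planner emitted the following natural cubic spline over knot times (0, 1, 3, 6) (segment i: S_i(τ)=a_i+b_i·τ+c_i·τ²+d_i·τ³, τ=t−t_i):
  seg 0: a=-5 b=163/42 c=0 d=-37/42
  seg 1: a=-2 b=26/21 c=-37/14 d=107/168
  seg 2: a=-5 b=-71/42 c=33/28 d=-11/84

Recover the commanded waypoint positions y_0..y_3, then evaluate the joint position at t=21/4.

y_0 = S_0(0) = a_0 = -5
y_1 = S_1(0) = a_1 = -2
y_2 = S_2(0) = a_2 = -5
y_3 = S_2(3) = -3
t_q=21/4 is in segment 2 (τ=9/4); S_2(τ)=-7757/1792

y_0=-5 y_1=-2 y_2=-5 y_3=-3
S(21/4) = -7757/1792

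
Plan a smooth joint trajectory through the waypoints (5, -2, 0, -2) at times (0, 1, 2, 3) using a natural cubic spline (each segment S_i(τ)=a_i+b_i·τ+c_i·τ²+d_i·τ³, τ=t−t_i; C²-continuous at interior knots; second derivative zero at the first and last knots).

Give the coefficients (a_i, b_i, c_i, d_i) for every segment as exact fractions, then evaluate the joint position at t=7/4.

  seg 0: a=5 b=-29/3 c=0 d=8/3
  seg 1: a=-2 b=-5/3 c=8 d=-13/3
  seg 2: a=0 b=4/3 c=-5 d=5/3
S(7/4) = -37/64

Δ: Δ0=-7, Δ1=2, Δ2=-2
row 1: diag=4, rhs=54; c'=1/4, d'=27/2
row 2: denom=4−1·1/4=15/4; d'=(-24−1·27/2)/(15/4)=-10
back: M2=-10
back: M1=27/2−1/4·-10=16
M: M0=0, M1=16, M2=-10, M3=0
seg 0: a=5, c=M0/2=0, d=(M1−M0)/(6·1)=8/3, b=Δ0−h0·(2M0+M1)/6=-29/3
seg 1: a=-2, c=M1/2=8, d=(M2−M1)/(6·1)=-13/3, b=Δ1−h1·(2M1+M2)/6=-5/3
seg 2: a=0, c=M2/2=-5, d=(M3−M2)/(6·1)=5/3, b=Δ2−h2·(2M2+M3)/6=4/3
t_q=7/4 → seg 1, τ=3/4; S=-2+-5/3·τ+8·τ²+-13/3·τ³=-37/64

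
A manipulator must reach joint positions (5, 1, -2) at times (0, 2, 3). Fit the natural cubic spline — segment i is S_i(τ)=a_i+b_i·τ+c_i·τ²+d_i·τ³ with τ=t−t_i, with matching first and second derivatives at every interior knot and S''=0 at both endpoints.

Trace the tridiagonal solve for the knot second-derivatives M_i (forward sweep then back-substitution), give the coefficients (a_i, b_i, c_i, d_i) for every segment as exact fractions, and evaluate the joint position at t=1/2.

Δ: Δ0=-2, Δ1=-3
row 1: diag=6, rhs=-6; c'=1/6, d'=-1
back: M1=-1
M: M0=0, M1=-1, M2=0
seg 0: a=5, c=M0/2=0, d=(M1−M0)/(6·2)=-1/12, b=Δ0−h0·(2M0+M1)/6=-5/3
seg 1: a=1, c=M1/2=-1/2, d=(M2−M1)/(6·1)=1/6, b=Δ1−h1·(2M1+M2)/6=-8/3
t_q=1/2 → seg 0, τ=1/2; S=5+-5/3·τ+0·τ²+-1/12·τ³=133/32

  seg 0: a=5 b=-5/3 c=0 d=-1/12
  seg 1: a=1 b=-8/3 c=-1/2 d=1/6
S(1/2) = 133/32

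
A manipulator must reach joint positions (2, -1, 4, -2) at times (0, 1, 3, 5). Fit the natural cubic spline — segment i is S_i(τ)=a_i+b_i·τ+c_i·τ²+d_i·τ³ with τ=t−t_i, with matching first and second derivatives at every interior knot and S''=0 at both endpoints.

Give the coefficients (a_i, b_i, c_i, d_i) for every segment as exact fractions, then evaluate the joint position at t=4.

  seg 0: a=2 b=-17/4 c=0 d=5/4
  seg 1: a=-1 b=-1/2 c=15/4 d=-9/8
  seg 2: a=4 b=1 c=-3 d=1/2
S(4) = 5/2

Δ: Δ0=-3, Δ1=5/2, Δ2=-3
row 1: diag=6, rhs=33; c'=1/3, d'=11/2
row 2: denom=8−2·1/3=22/3; d'=(-33−2·11/2)/(22/3)=-6
back: M2=-6
back: M1=11/2−1/3·-6=15/2
M: M0=0, M1=15/2, M2=-6, M3=0
seg 0: a=2, c=M0/2=0, d=(M1−M0)/(6·1)=5/4, b=Δ0−h0·(2M0+M1)/6=-17/4
seg 1: a=-1, c=M1/2=15/4, d=(M2−M1)/(6·2)=-9/8, b=Δ1−h1·(2M1+M2)/6=-1/2
seg 2: a=4, c=M2/2=-3, d=(M3−M2)/(6·2)=1/2, b=Δ2−h2·(2M2+M3)/6=1
t_q=4 → seg 2, τ=1; S=4+1·τ+-3·τ²+1/2·τ³=5/2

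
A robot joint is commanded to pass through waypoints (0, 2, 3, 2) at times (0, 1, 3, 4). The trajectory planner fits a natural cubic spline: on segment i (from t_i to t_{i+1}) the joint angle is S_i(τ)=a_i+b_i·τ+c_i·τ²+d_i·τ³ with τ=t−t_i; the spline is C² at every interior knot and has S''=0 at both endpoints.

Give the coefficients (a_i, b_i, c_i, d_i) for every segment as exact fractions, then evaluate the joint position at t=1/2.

Δ: Δ0=2, Δ1=1/2, Δ2=-1
row 1: diag=6, rhs=-9; c'=1/3, d'=-3/2
row 2: denom=6−2·1/3=16/3; d'=(-9−2·-3/2)/(16/3)=-9/8
back: M2=-9/8
back: M1=-3/2−1/3·-9/8=-9/8
M: M0=0, M1=-9/8, M2=-9/8, M3=0
seg 0: a=0, c=M0/2=0, d=(M1−M0)/(6·1)=-3/16, b=Δ0−h0·(2M0+M1)/6=35/16
seg 1: a=2, c=M1/2=-9/16, d=(M2−M1)/(6·2)=0, b=Δ1−h1·(2M1+M2)/6=13/8
seg 2: a=3, c=M2/2=-9/16, d=(M3−M2)/(6·1)=3/16, b=Δ2−h2·(2M2+M3)/6=-5/8
t_q=1/2 → seg 0, τ=1/2; S=0+35/16·τ+0·τ²+-3/16·τ³=137/128

  seg 0: a=0 b=35/16 c=0 d=-3/16
  seg 1: a=2 b=13/8 c=-9/16 d=0
  seg 2: a=3 b=-5/8 c=-9/16 d=3/16
S(1/2) = 137/128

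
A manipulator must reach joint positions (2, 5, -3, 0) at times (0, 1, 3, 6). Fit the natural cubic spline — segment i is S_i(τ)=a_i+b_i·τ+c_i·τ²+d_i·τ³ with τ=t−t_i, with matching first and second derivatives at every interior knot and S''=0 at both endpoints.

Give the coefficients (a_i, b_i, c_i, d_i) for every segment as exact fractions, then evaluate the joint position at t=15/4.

Δ: Δ0=3, Δ1=-4, Δ2=1
row 1: diag=6, rhs=-42; c'=1/3, d'=-7
row 2: denom=10−2·1/3=28/3; d'=(30−2·-7)/(28/3)=33/7
back: M2=33/7
back: M1=-7−1/3·33/7=-60/7
M: M0=0, M1=-60/7, M2=33/7, M3=0
seg 0: a=2, c=M0/2=0, d=(M1−M0)/(6·1)=-10/7, b=Δ0−h0·(2M0+M1)/6=31/7
seg 1: a=5, c=M1/2=-30/7, d=(M2−M1)/(6·2)=31/28, b=Δ1−h1·(2M1+M2)/6=1/7
seg 2: a=-3, c=M2/2=33/14, d=(M3−M2)/(6·3)=-11/42, b=Δ2−h2·(2M2+M3)/6=-26/7
t_q=15/4 → seg 2, τ=3/4; S=-3+-26/7·τ+33/14·τ²+-11/42·τ³=-585/128

  seg 0: a=2 b=31/7 c=0 d=-10/7
  seg 1: a=5 b=1/7 c=-30/7 d=31/28
  seg 2: a=-3 b=-26/7 c=33/14 d=-11/42
S(15/4) = -585/128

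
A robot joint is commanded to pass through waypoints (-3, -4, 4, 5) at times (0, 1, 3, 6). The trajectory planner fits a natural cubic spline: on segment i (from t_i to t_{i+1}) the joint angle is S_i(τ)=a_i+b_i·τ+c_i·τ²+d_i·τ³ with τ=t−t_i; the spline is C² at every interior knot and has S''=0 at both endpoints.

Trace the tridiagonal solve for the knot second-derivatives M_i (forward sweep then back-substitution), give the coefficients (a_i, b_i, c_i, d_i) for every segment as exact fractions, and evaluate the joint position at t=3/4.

  seg 0: a=-3 b=-85/42 c=0 d=43/42
  seg 1: a=-4 b=22/21 c=43/14 d=-67/84
  seg 2: a=4 b=79/21 c=-12/7 d=4/21
S(3/4) = -523/128

Δ: Δ0=-1, Δ1=4, Δ2=1/3
row 1: diag=6, rhs=30; c'=1/3, d'=5
row 2: denom=10−2·1/3=28/3; d'=(-22−2·5)/(28/3)=-24/7
back: M2=-24/7
back: M1=5−1/3·-24/7=43/7
M: M0=0, M1=43/7, M2=-24/7, M3=0
seg 0: a=-3, c=M0/2=0, d=(M1−M0)/(6·1)=43/42, b=Δ0−h0·(2M0+M1)/6=-85/42
seg 1: a=-4, c=M1/2=43/14, d=(M2−M1)/(6·2)=-67/84, b=Δ1−h1·(2M1+M2)/6=22/21
seg 2: a=4, c=M2/2=-12/7, d=(M3−M2)/(6·3)=4/21, b=Δ2−h2·(2M2+M3)/6=79/21
t_q=3/4 → seg 0, τ=3/4; S=-3+-85/42·τ+0·τ²+43/42·τ³=-523/128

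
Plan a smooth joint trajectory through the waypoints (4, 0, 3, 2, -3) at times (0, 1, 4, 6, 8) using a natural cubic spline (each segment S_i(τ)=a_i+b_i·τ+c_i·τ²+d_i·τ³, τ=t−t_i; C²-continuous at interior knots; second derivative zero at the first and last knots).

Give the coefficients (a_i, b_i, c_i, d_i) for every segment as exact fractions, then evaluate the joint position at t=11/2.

  seg 0: a=4 b=-637/134 c=0 d=101/134
  seg 1: a=0 b=-167/67 c=303/134 d=-49/134
  seg 2: a=3 b=161/134 c=-69/67 d=6/67
  seg 3: a=2 b=-247/134 c=-33/67 d=11/134
S(11/2) = 747/268

Δ: Δ0=-4, Δ1=1, Δ2=-1/2, Δ3=-5/2
row 1: diag=8, rhs=30; c'=3/8, d'=15/4
row 2: denom=10−3·3/8=71/8; d'=(-9−3·15/4)/(71/8)=-162/71
row 3: denom=8−2·16/71=536/71; d'=(-12−2·-162/71)/(536/71)=-66/67
back: M3=-66/67
back: M2=-162/71−16/71·-66/67=-138/67
back: M1=15/4−3/8·-138/67=303/67
M: M0=0, M1=303/67, M2=-138/67, M3=-66/67, M4=0
seg 0: a=4, c=M0/2=0, d=(M1−M0)/(6·1)=101/134, b=Δ0−h0·(2M0+M1)/6=-637/134
seg 1: a=0, c=M1/2=303/134, d=(M2−M1)/(6·3)=-49/134, b=Δ1−h1·(2M1+M2)/6=-167/67
seg 2: a=3, c=M2/2=-69/67, d=(M3−M2)/(6·2)=6/67, b=Δ2−h2·(2M2+M3)/6=161/134
seg 3: a=2, c=M3/2=-33/67, d=(M4−M3)/(6·2)=11/134, b=Δ3−h3·(2M3+M4)/6=-247/134
t_q=11/2 → seg 2, τ=3/2; S=3+161/134·τ+-69/67·τ²+6/67·τ³=747/268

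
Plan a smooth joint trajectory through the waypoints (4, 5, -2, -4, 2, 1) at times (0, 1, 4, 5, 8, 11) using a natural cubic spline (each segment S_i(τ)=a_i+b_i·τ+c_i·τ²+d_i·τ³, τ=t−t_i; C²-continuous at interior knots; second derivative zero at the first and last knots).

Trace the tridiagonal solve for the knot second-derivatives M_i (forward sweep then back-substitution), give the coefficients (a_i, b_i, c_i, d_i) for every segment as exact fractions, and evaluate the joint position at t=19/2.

Δ: Δ0=1, Δ1=-7/3, Δ2=-2, Δ3=2, Δ4=-1/3
row 1: diag=8, rhs=-20; c'=3/8, d'=-5/2
row 2: denom=8−3·3/8=55/8; d'=(2−3·-5/2)/(55/8)=76/55
row 3: denom=8−1·8/55=432/55; d'=(24−1·76/55)/(432/55)=311/108
row 4: denom=12−3·55/144=521/48; d'=(-14−3·311/108)/(521/48)=-3260/1563
back: M4=-3260/1563
back: M3=311/108−55/144·-3260/1563=5746/1563
back: M2=76/55−8/55·5746/1563=1324/1563
back: M1=-5/2−3/8·1324/1563=-1468/521
M: M0=0, M1=-1468/521, M2=1324/1563, M3=5746/1563, M4=-3260/1563, M5=0
seg 0: a=4, c=M0/2=0, d=(M1−M0)/(6·1)=-734/1563, b=Δ0−h0·(2M0+M1)/6=2297/1563
seg 1: a=5, c=M1/2=-734/521, d=(M2−M1)/(6·3)=2864/14067, b=Δ1−h1·(2M1+M2)/6=95/1563
seg 2: a=-2, c=M2/2=662/1563, d=(M3−M2)/(6·1)=737/1563, b=Δ2−h2·(2M2+M3)/6=-4525/1563
seg 3: a=-4, c=M3/2=2873/1563, d=(M4−M3)/(6·3)=-1501/4689, b=Δ3−h3·(2M3+M4)/6=-330/521
seg 4: a=2, c=M4/2=-1630/1563, d=(M5−M4)/(6·3)=1630/14067, b=Δ4−h4·(2M4+M5)/6=913/521
t_q=19/2 → seg 4, τ=3/2; S=2+913/521·τ+-1630/1563·τ²+1630/14067·τ³=5571/2084

  seg 0: a=4 b=2297/1563 c=0 d=-734/1563
  seg 1: a=5 b=95/1563 c=-734/521 d=2864/14067
  seg 2: a=-2 b=-4525/1563 c=662/1563 d=737/1563
  seg 3: a=-4 b=-330/521 c=2873/1563 d=-1501/4689
  seg 4: a=2 b=913/521 c=-1630/1563 d=1630/14067
S(19/2) = 5571/2084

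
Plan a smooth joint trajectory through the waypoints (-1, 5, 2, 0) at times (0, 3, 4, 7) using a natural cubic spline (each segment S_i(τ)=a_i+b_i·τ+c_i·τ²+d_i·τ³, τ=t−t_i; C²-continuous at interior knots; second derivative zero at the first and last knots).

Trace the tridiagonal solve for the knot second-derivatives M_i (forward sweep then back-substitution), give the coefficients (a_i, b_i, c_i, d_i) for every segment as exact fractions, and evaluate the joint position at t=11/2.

Δ: Δ0=2, Δ1=-3, Δ2=-2/3
row 1: diag=8, rhs=-30; c'=1/8, d'=-15/4
row 2: denom=8−1·1/8=63/8; d'=(14−1·-15/4)/(63/8)=142/63
back: M2=142/63
back: M1=-15/4−1/8·142/63=-254/63
M: M0=0, M1=-254/63, M2=142/63, M3=0
seg 0: a=-1, c=M0/2=0, d=(M1−M0)/(6·3)=-127/567, b=Δ0−h0·(2M0+M1)/6=253/63
seg 1: a=5, c=M1/2=-127/63, d=(M2−M1)/(6·1)=22/21, b=Δ1−h1·(2M1+M2)/6=-128/63
seg 2: a=2, c=M2/2=71/63, d=(M3−M2)/(6·3)=-71/567, b=Δ2−h2·(2M2+M3)/6=-184/63
t_q=11/2 → seg 2, τ=3/2; S=2+-184/63·τ+71/63·τ²+-71/567·τ³=-15/56

  seg 0: a=-1 b=253/63 c=0 d=-127/567
  seg 1: a=5 b=-128/63 c=-127/63 d=22/21
  seg 2: a=2 b=-184/63 c=71/63 d=-71/567
S(11/2) = -15/56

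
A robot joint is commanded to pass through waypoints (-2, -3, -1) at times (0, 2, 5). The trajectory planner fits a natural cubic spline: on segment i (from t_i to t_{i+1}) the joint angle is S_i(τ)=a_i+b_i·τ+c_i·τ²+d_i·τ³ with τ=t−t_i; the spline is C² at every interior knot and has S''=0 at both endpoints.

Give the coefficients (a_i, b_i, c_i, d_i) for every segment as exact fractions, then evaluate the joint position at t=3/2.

  seg 0: a=-2 b=-11/15 c=0 d=7/120
  seg 1: a=-3 b=-1/30 c=7/20 d=-7/180
S(3/2) = -929/320

Δ: Δ0=-1/2, Δ1=2/3
row 1: diag=10, rhs=7; c'=3/10, d'=7/10
back: M1=7/10
M: M0=0, M1=7/10, M2=0
seg 0: a=-2, c=M0/2=0, d=(M1−M0)/(6·2)=7/120, b=Δ0−h0·(2M0+M1)/6=-11/15
seg 1: a=-3, c=M1/2=7/20, d=(M2−M1)/(6·3)=-7/180, b=Δ1−h1·(2M1+M2)/6=-1/30
t_q=3/2 → seg 0, τ=3/2; S=-2+-11/15·τ+0·τ²+7/120·τ³=-929/320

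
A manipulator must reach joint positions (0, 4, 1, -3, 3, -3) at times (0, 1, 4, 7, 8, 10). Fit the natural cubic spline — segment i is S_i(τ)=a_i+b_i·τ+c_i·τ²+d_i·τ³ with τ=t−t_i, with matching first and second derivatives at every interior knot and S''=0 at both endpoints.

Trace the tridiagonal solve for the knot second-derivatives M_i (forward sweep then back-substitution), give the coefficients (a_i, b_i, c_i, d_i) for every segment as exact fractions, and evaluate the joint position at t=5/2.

  seg 0: a=0 b=16654/3657 c=0 d=-2026/3657
  seg 1: a=4 b=10576/3657 c=-2026/1219 d=4001/32913
  seg 2: a=1 b=-13889/3657 c=-2077/3657 d=15244/32913
  seg 3: a=-3 b=19381/3657 c=4389/1219 d=-10606/3657
  seg 4: a=3 b=13897/3657 c=-6217/1219 d=6217/7314
S(5/2) = 48845/9752

Δ: Δ0=4, Δ1=-1, Δ2=-4/3, Δ3=6, Δ4=-3
row 1: diag=8, rhs=-30; c'=3/8, d'=-15/4
row 2: denom=12−3·3/8=87/8; d'=(-2−3·-15/4)/(87/8)=74/87
row 3: denom=8−3·8/29=208/29; d'=(44−3·74/87)/(208/29)=601/104
row 4: denom=6−1·29/208=1219/208; d'=(-54−1·601/104)/(1219/208)=-12434/1219
back: M4=-12434/1219
back: M3=601/104−29/208·-12434/1219=8778/1219
back: M2=74/87−8/29·8778/1219=-4154/3657
back: M1=-15/4−3/8·-4154/3657=-4052/1219
M: M0=0, M1=-4052/1219, M2=-4154/3657, M3=8778/1219, M4=-12434/1219, M5=0
seg 0: a=0, c=M0/2=0, d=(M1−M0)/(6·1)=-2026/3657, b=Δ0−h0·(2M0+M1)/6=16654/3657
seg 1: a=4, c=M1/2=-2026/1219, d=(M2−M1)/(6·3)=4001/32913, b=Δ1−h1·(2M1+M2)/6=10576/3657
seg 2: a=1, c=M2/2=-2077/3657, d=(M3−M2)/(6·3)=15244/32913, b=Δ2−h2·(2M2+M3)/6=-13889/3657
seg 3: a=-3, c=M3/2=4389/1219, d=(M4−M3)/(6·1)=-10606/3657, b=Δ3−h3·(2M3+M4)/6=19381/3657
seg 4: a=3, c=M4/2=-6217/1219, d=(M5−M4)/(6·2)=6217/7314, b=Δ4−h4·(2M4+M5)/6=13897/3657
t_q=5/2 → seg 1, τ=3/2; S=4+10576/3657·τ+-2026/1219·τ²+4001/32913·τ³=48845/9752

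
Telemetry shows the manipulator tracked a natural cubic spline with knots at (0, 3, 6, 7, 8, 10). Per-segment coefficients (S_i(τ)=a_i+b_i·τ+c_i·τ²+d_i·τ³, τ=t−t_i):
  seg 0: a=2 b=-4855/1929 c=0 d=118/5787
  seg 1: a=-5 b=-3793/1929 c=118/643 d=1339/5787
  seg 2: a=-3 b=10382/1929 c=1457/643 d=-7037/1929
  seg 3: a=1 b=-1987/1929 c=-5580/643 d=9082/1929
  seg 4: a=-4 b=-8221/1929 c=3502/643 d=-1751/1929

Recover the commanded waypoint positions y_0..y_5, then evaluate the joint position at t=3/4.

y_0=2 y_1=-5 y_2=-3 y_3=1 y_4=-4 y_5=2
S(3/4) = 2489/20576

y_0 = S_0(0) = a_0 = 2
y_1 = S_1(0) = a_1 = -5
y_2 = S_2(0) = a_2 = -3
y_3 = S_3(0) = a_3 = 1
y_4 = S_4(0) = a_4 = -4
y_5 = S_4(2) = 2
t_q=3/4 is in segment 0 (τ=3/4); S_0(τ)=2489/20576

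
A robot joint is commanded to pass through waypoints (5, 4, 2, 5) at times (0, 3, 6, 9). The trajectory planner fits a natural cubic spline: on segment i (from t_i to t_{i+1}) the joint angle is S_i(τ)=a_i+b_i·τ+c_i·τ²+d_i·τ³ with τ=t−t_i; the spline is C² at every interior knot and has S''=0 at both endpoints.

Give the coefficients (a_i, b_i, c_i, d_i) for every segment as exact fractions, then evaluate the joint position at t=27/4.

  seg 0: a=5 b=-2/15 c=0 d=-1/45
  seg 1: a=4 b=-11/15 c=-1/5 d=2/27
  seg 2: a=2 b=1/15 c=7/15 d=-7/135
S(27/4) = 733/320

Δ: Δ0=-1/3, Δ1=-2/3, Δ2=1
row 1: diag=12, rhs=-2; c'=1/4, d'=-1/6
row 2: denom=12−3·1/4=45/4; d'=(10−3·-1/6)/(45/4)=14/15
back: M2=14/15
back: M1=-1/6−1/4·14/15=-2/5
M: M0=0, M1=-2/5, M2=14/15, M3=0
seg 0: a=5, c=M0/2=0, d=(M1−M0)/(6·3)=-1/45, b=Δ0−h0·(2M0+M1)/6=-2/15
seg 1: a=4, c=M1/2=-1/5, d=(M2−M1)/(6·3)=2/27, b=Δ1−h1·(2M1+M2)/6=-11/15
seg 2: a=2, c=M2/2=7/15, d=(M3−M2)/(6·3)=-7/135, b=Δ2−h2·(2M2+M3)/6=1/15
t_q=27/4 → seg 2, τ=3/4; S=2+1/15·τ+7/15·τ²+-7/135·τ³=733/320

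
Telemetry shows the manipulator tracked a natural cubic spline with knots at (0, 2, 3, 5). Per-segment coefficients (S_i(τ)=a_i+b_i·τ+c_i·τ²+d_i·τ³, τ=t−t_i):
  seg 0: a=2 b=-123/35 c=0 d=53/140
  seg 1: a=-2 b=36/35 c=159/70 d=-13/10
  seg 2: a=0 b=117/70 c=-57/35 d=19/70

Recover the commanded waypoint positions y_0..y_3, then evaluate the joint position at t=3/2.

y_0=2 y_1=-2 y_2=0 y_3=-1
S(3/2) = -319/160

y_0 = S_0(0) = a_0 = 2
y_1 = S_1(0) = a_1 = -2
y_2 = S_2(0) = a_2 = 0
y_3 = S_2(2) = -1
t_q=3/2 is in segment 0 (τ=3/2); S_0(τ)=-319/160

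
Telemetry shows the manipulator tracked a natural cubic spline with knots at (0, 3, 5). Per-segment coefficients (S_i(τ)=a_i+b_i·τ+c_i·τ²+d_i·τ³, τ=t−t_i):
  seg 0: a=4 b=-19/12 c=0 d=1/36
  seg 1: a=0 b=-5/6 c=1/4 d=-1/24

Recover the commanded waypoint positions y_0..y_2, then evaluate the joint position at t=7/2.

y_0=4 y_1=0 y_2=-1
S(7/2) = -23/64

y_0 = S_0(0) = a_0 = 4
y_1 = S_1(0) = a_1 = 0
y_2 = S_1(2) = -1
t_q=7/2 is in segment 1 (τ=1/2); S_1(τ)=-23/64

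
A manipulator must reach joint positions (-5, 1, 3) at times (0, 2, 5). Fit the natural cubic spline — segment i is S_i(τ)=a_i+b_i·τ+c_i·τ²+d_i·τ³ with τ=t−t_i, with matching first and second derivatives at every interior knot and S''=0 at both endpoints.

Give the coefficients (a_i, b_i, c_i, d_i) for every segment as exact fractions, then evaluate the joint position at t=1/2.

  seg 0: a=-5 b=52/15 c=0 d=-7/60
  seg 1: a=1 b=31/15 c=-7/10 d=7/90
S(1/2) = -105/32

Δ: Δ0=3, Δ1=2/3
row 1: diag=10, rhs=-14; c'=3/10, d'=-7/5
back: M1=-7/5
M: M0=0, M1=-7/5, M2=0
seg 0: a=-5, c=M0/2=0, d=(M1−M0)/(6·2)=-7/60, b=Δ0−h0·(2M0+M1)/6=52/15
seg 1: a=1, c=M1/2=-7/10, d=(M2−M1)/(6·3)=7/90, b=Δ1−h1·(2M1+M2)/6=31/15
t_q=1/2 → seg 0, τ=1/2; S=-5+52/15·τ+0·τ²+-7/60·τ³=-105/32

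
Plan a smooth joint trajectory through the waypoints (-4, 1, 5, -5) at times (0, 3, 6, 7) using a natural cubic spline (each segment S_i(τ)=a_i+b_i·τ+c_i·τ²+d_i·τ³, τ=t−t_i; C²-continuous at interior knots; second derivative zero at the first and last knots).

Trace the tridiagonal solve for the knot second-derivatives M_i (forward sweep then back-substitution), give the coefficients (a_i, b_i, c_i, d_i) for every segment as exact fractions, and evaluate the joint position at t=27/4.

Δ: Δ0=5/3, Δ1=4/3, Δ2=-10
row 1: diag=12, rhs=-2; c'=1/4, d'=-1/6
row 2: denom=8−3·1/4=29/4; d'=(-68−3·-1/6)/(29/4)=-270/29
back: M2=-270/29
back: M1=-1/6−1/4·-270/29=188/87
M: M0=0, M1=188/87, M2=-270/29, M3=0
seg 0: a=-4, c=M0/2=0, d=(M1−M0)/(6·3)=94/783, b=Δ0−h0·(2M0+M1)/6=17/29
seg 1: a=1, c=M1/2=94/87, d=(M2−M1)/(6·3)=-499/783, b=Δ1−h1·(2M1+M2)/6=111/29
seg 2: a=5, c=M2/2=-135/29, d=(M3−M2)/(6·1)=45/29, b=Δ2−h2·(2M2+M3)/6=-200/29
t_q=27/4 → seg 2, τ=3/4; S=5+-200/29·τ+-135/29·τ²+45/29·τ³=-3965/1856

  seg 0: a=-4 b=17/29 c=0 d=94/783
  seg 1: a=1 b=111/29 c=94/87 d=-499/783
  seg 2: a=5 b=-200/29 c=-135/29 d=45/29
S(27/4) = -3965/1856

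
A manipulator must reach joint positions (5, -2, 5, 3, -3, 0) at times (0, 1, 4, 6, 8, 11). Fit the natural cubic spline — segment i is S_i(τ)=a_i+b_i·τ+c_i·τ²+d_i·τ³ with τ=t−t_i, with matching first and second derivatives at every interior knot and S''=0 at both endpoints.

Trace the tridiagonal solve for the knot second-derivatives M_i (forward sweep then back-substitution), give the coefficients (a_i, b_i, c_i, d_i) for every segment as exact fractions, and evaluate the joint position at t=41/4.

  seg 0: a=5 b=-10711/1269 c=0 d=1828/1269
  seg 1: a=-2 b=-5227/1269 c=1828/423 d=-8264/11421
  seg 2: a=5 b=2885/1269 c=-2780/1269 d=703/2538
  seg 3: a=3 b=-1339/423 c=-671/1269 d=388/1269
  seg 4: a=-3 b=-2045/1269 c=1657/1269 d=-1657/11421
S(41/4) = -15053/9024

Δ: Δ0=-7, Δ1=7/3, Δ2=-1, Δ3=-3, Δ4=1
row 1: diag=8, rhs=56; c'=3/8, d'=7
row 2: denom=10−3·3/8=71/8; d'=(-20−3·7)/(71/8)=-328/71
row 3: denom=8−2·16/71=536/71; d'=(-12−2·-328/71)/(536/71)=-49/134
row 4: denom=10−2·71/268=1269/134; d'=(24−2·-49/134)/(1269/134)=3314/1269
back: M4=3314/1269
back: M3=-49/134−71/268·3314/1269=-1342/1269
back: M2=-328/71−16/71·-1342/1269=-5560/1269
back: M1=7−3/8·-5560/1269=3656/423
M: M0=0, M1=3656/423, M2=-5560/1269, M3=-1342/1269, M4=3314/1269, M5=0
seg 0: a=5, c=M0/2=0, d=(M1−M0)/(6·1)=1828/1269, b=Δ0−h0·(2M0+M1)/6=-10711/1269
seg 1: a=-2, c=M1/2=1828/423, d=(M2−M1)/(6·3)=-8264/11421, b=Δ1−h1·(2M1+M2)/6=-5227/1269
seg 2: a=5, c=M2/2=-2780/1269, d=(M3−M2)/(6·2)=703/2538, b=Δ2−h2·(2M2+M3)/6=2885/1269
seg 3: a=3, c=M3/2=-671/1269, d=(M4−M3)/(6·2)=388/1269, b=Δ3−h3·(2M3+M4)/6=-1339/423
seg 4: a=-3, c=M4/2=1657/1269, d=(M5−M4)/(6·3)=-1657/11421, b=Δ4−h4·(2M4+M5)/6=-2045/1269
t_q=41/4 → seg 4, τ=9/4; S=-3+-2045/1269·τ+1657/1269·τ²+-1657/11421·τ³=-15053/9024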